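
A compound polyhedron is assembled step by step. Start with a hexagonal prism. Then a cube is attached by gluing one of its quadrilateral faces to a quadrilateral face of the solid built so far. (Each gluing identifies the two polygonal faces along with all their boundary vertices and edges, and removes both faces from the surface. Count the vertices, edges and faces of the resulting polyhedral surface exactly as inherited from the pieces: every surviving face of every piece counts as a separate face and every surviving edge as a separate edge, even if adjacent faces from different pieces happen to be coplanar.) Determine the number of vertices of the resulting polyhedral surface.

16

A hexagonal prism: V=12, E=18, F=8.
Attach a cube (V=8, E=12, F=6) along a 4-gon: merge 4 vertices and 4 edges, delete both glued faces → V=16, E=26, F=12.
Check: V − E + F = 16 − 26 + 12 = 2.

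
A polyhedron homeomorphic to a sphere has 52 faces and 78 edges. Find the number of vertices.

28

Here V − E + F = 2.
V = 2 + E − F = 2 + 78 − 52 = 28.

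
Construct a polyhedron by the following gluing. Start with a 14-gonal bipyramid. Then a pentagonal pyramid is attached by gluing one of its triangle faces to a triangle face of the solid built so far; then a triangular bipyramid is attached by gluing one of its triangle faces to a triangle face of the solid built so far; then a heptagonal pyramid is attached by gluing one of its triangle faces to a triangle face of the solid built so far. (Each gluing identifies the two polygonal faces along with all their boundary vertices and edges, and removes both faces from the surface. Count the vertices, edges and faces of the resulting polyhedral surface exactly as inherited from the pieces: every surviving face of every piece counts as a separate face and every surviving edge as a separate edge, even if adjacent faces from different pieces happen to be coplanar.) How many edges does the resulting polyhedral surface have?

A 14-gonal bipyramid: V=16, E=42, F=28.
Attach a pentagonal pyramid (V=6, E=10, F=6) along a 3-gon: merge 3 vertices and 3 edges, delete both glued faces → V=19, E=49, F=32.
Attach a triangular bipyramid (V=5, E=9, F=6) along a 3-gon: merge 3 vertices and 3 edges, delete both glued faces → V=21, E=55, F=36.
Attach a heptagonal pyramid (V=8, E=14, F=8) along a 3-gon: merge 3 vertices and 3 edges, delete both glued faces → V=26, E=66, F=42.
Check: V − E + F = 26 − 66 + 42 = 2.

66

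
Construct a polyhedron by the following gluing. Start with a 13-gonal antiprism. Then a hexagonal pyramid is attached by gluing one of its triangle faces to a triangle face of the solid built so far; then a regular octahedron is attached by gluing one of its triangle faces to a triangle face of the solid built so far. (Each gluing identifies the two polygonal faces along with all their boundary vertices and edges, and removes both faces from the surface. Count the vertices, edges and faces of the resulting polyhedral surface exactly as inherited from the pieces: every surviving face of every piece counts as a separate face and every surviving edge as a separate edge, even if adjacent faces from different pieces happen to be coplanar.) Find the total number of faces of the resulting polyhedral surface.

A 13-gonal antiprism: V=26, E=52, F=28.
Attach a hexagonal pyramid (V=7, E=12, F=7) along a 3-gon: merge 3 vertices and 3 edges, delete both glued faces → V=30, E=61, F=33.
Attach a regular octahedron (V=6, E=12, F=8) along a 3-gon: merge 3 vertices and 3 edges, delete both glued faces → V=33, E=70, F=39.
Check: V − E + F = 33 − 70 + 39 = 2.

39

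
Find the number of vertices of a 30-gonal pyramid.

31

A pyramid on an n-gon base has one n-gon and n triangles: V = 30 + 1 = 31, E = 2·30 = 60, F = 30 + 1 = 31.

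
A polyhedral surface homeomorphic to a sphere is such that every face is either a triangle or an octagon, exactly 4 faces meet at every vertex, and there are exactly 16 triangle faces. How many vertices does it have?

16

Let x be the number of octagons; then F = 16 + x.
Edge–face incidences: 2E = 3·16 + 8·x = 48 + 8x.
Every vertex has degree 4, so 4V = 2E.
Euler: V − E + F = 2 ⇒ (2E)/4 − E + (16 + x) = 2.
Multiply by 8: 2·(2E) − 4·(2E) + 8·(16 + x) = 16, i.e. 128 + 8x − 2·(48 + 8x) = 16.
Collecting terms: −8x + 32 = 16, so −8x = −16, so x = 2.
Then 2E = 48 + 8·2 = 64, so E = 32, V = 2E/4 = 16, F = 16 + 2 = 18.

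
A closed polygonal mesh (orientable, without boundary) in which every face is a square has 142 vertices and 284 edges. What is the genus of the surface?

Every face is a square and each edge borders two faces, so 4F = 2·284, giving F = 142.
χ = V − E + F = 142 − 284 + 142 = 0.
For a closed orientable surface χ = 2 − 2g, so g = (2 − (0))/2 = 1.

1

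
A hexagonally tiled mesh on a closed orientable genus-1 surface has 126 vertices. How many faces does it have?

χ = 2 − 2·1 = 0, and every face is a hexagon so 6F = 2E.
V − E + F = 0 with E = 6F/2 gives 126 − (6/2 − 1)·F = 0, so F = 63 and E = 189.

63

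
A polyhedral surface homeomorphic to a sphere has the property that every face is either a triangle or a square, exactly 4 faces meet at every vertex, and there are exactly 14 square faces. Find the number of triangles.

8

Let x be the number of triangles; then F = 14 + x.
Edge–face incidences: 2E = 4·14 + 3·x = 56 + 3x.
Every vertex has degree 4, so 4V = 2E.
Euler: V − E + F = 2 ⇒ (2E)/4 − E + (14 + x) = 2.
Multiply by 8: 2·(2E) − 4·(2E) + 8·(14 + x) = 16, i.e. 112 + 8x − 2·(56 + 3x) = 16.
Collecting terms: 2x = 16, so x = 8.
Then 2E = 56 + 3·8 = 80, so E = 40, V = 2E/4 = 20, F = 14 + 8 = 22.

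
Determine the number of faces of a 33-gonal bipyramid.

66

A bipyramid over an n-gon has 2n triangular faces and n + 2 vertices: V = 33 + 2 = 35, E = 3·33 = 99, F = 2·33 = 66.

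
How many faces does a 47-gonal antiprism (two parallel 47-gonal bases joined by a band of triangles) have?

An antiprism on an n-gon has two n-gon caps and 2n triangles: V = 2·47 = 94, E = 4·47 = 188, F = 2·47 + 2 = 96.

96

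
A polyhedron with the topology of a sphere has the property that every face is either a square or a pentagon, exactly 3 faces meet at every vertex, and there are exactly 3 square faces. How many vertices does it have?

14

Let x be the number of pentagons; then F = 3 + x.
Edge–face incidences: 2E = 4·3 + 5·x = 12 + 5x.
Every vertex has degree 3, so 3V = 2E.
Euler: V − E + F = 2 ⇒ (2E)/3 − E + (3 + x) = 2.
Multiply by 6: 2·(2E) − 3·(2E) + 6·(3 + x) = 12, i.e. 18 + 6x − (12 + 5x) = 12.
Collecting terms: x + 6 = 12, so x = 6.
Then 2E = 12 + 5·6 = 42, so E = 21, V = 2E/3 = 14, F = 3 + 6 = 9.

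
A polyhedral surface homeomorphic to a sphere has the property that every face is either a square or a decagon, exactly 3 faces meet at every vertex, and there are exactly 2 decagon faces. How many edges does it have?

30

Let x be the number of squares; then F = 2 + x.
Edge–face incidences: 2E = 10·2 + 4·x = 20 + 4x.
Every vertex has degree 3, so 3V = 2E.
Euler: V − E + F = 2 ⇒ (2E)/3 − E + (2 + x) = 2.
Multiply by 6: 2·(2E) − 3·(2E) + 6·(2 + x) = 12, i.e. 12 + 6x − (20 + 4x) = 12.
Collecting terms: 2x − 8 = 12, so 2x = 20, so x = 10.
Then 2E = 20 + 4·10 = 60, so E = 30, V = 2E/3 = 20, F = 2 + 10 = 12.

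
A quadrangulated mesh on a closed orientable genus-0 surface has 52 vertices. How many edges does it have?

χ = 2 − 2·0 = 2, and every face is a square so 4F = 2E.
V − E + F = 2 with E = 4F/2 gives 52 − (4/2 − 1)·F = 2, so F = 50 and E = 100.

100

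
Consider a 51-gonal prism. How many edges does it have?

153

A prism on an n-gon has two n-gon bases and n rectangular sides: V = 2·51 = 102, E = 3·51 = 153, F = 51 + 2 = 53.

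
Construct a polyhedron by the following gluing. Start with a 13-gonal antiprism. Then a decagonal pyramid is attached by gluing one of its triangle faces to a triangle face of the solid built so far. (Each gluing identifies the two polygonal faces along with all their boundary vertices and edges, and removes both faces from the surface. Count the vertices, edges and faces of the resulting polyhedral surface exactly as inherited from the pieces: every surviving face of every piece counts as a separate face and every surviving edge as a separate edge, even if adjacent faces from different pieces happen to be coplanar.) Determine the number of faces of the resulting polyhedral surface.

A 13-gonal antiprism: V=26, E=52, F=28.
Attach a decagonal pyramid (V=11, E=20, F=11) along a 3-gon: merge 3 vertices and 3 edges, delete both glued faces → V=34, E=69, F=37.
Check: V − E + F = 34 − 69 + 37 = 2.

37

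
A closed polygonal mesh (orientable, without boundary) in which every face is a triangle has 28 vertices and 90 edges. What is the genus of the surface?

2

Every face is a triangle and each edge borders two faces, so 3F = 2·90, giving F = 60.
χ = V − E + F = 28 − 90 + 60 = -2.
For a closed orientable surface χ = 2 − 2g, so g = (2 − (-2))/2 = 2.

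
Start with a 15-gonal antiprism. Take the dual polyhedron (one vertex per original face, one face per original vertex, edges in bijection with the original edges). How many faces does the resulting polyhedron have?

30

The base solid has V = 30, E = 60, F = 32.
The dual swaps V and F and preserves E: V′ = F = 32, E′ = E = 60, F′ = V = 30.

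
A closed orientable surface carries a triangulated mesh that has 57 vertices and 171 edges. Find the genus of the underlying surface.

Every face is a triangle and each edge borders two faces, so 3F = 2·171, giving F = 114.
χ = V − E + F = 57 − 171 + 114 = 0.
For a closed orientable surface χ = 2 − 2g, so g = (2 − (0))/2 = 1.

1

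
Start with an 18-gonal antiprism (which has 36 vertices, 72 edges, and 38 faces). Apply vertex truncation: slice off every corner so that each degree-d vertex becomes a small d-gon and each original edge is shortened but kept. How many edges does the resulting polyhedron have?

Truncation replaces each original edge-end by a new vertex, so V′ = 2E = 144.
Each original edge survives, and each old vertex of degree d contributes d new edges; summing degrees gives Σd = 2E, so E′ = E + 2E = 3E = 216.
Each original face survives and each original vertex becomes one new face: F′ = F + V = 74.

216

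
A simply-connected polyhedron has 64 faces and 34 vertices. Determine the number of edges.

96

Here V − E + F = 2.
E = V + F − (2) = 34 + 64 − (2) = 96.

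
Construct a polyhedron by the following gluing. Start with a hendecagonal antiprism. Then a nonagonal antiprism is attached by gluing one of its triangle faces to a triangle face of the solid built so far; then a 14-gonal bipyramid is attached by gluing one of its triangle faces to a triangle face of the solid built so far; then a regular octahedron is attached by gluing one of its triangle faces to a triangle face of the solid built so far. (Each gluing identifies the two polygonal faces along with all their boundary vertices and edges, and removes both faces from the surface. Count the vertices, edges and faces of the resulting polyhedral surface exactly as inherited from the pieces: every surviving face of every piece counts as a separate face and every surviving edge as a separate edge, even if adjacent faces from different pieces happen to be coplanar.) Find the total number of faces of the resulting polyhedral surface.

A hendecagonal antiprism: V=22, E=44, F=24.
Attach a nonagonal antiprism (V=18, E=36, F=20) along a 3-gon: merge 3 vertices and 3 edges, delete both glued faces → V=37, E=77, F=42.
Attach a 14-gonal bipyramid (V=16, E=42, F=28) along a 3-gon: merge 3 vertices and 3 edges, delete both glued faces → V=50, E=116, F=68.
Attach a regular octahedron (V=6, E=12, F=8) along a 3-gon: merge 3 vertices and 3 edges, delete both glued faces → V=53, E=125, F=74.
Check: V − E + F = 53 − 125 + 74 = 2.

74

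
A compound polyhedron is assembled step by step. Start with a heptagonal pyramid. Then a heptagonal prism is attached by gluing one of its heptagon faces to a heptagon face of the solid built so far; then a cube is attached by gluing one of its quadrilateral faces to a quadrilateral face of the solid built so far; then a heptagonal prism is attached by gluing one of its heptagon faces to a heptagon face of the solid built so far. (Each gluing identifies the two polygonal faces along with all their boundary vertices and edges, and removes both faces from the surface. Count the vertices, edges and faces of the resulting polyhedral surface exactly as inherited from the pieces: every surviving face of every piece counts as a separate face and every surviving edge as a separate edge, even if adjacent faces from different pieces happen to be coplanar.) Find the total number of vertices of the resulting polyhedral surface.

26

A heptagonal pyramid: V=8, E=14, F=8.
Attach a heptagonal prism (V=14, E=21, F=9) along a 7-gon: merge 7 vertices and 7 edges, delete both glued faces → V=15, E=28, F=15.
Attach a cube (V=8, E=12, F=6) along a 4-gon: merge 4 vertices and 4 edges, delete both glued faces → V=19, E=36, F=19.
Attach a heptagonal prism (V=14, E=21, F=9) along a 7-gon: merge 7 vertices and 7 edges, delete both glued faces → V=26, E=50, F=26.
Check: V − E + F = 26 − 50 + 26 = 2.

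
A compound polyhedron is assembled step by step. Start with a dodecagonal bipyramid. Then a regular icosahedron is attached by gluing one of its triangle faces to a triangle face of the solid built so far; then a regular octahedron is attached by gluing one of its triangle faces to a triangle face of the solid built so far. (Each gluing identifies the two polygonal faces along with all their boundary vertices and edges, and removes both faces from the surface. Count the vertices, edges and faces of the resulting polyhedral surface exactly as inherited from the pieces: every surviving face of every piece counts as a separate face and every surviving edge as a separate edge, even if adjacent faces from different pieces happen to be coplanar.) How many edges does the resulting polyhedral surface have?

A dodecagonal bipyramid: V=14, E=36, F=24.
Attach a regular icosahedron (V=12, E=30, F=20) along a 3-gon: merge 3 vertices and 3 edges, delete both glued faces → V=23, E=63, F=42.
Attach a regular octahedron (V=6, E=12, F=8) along a 3-gon: merge 3 vertices and 3 edges, delete both glued faces → V=26, E=72, F=48.
Check: V − E + F = 26 − 72 + 48 = 2.

72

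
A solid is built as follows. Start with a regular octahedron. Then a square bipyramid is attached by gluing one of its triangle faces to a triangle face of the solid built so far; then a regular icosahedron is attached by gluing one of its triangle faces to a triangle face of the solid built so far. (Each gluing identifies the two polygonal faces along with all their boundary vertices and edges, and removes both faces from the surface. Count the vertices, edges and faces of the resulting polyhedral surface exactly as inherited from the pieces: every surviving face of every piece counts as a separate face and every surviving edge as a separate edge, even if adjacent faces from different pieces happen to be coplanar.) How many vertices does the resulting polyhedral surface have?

A regular octahedron: V=6, E=12, F=8.
Attach a square bipyramid (V=6, E=12, F=8) along a 3-gon: merge 3 vertices and 3 edges, delete both glued faces → V=9, E=21, F=14.
Attach a regular icosahedron (V=12, E=30, F=20) along a 3-gon: merge 3 vertices and 3 edges, delete both glued faces → V=18, E=48, F=32.
Check: V − E + F = 18 − 48 + 32 = 2.

18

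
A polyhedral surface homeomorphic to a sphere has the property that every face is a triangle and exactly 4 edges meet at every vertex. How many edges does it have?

12

Each face has 3 edges and each edge borders two faces, so 2E = 3F.
Each vertex has degree 4, so 4V = 2E and hence V = 3F/4.
Euler: V − E + F = 2 ⇒ (3F/4) − (3F/2) + F = 2.
Multiply by 8: (6 − 12 + 8)F = 16, i.e. 2F = 16.
So F = 8, E = 3·8/2 = 12, V = 3·8/4 = 6.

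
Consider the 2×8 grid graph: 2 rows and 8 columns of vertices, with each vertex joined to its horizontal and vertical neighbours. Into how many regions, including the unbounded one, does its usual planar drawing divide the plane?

The grid has V = 2·8 = 16 vertices and E = 2·7 + 8·1 = 22 edges.
F = 2 − V + E = 2 − 16 + 22 = 8.

8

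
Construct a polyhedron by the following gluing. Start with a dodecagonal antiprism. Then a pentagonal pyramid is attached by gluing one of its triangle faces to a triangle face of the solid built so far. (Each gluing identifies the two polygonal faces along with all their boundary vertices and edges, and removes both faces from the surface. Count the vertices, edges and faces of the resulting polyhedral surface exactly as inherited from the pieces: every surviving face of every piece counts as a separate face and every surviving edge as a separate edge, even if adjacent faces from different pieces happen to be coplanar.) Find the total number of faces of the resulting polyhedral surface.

30

A dodecagonal antiprism: V=24, E=48, F=26.
Attach a pentagonal pyramid (V=6, E=10, F=6) along a 3-gon: merge 3 vertices and 3 edges, delete both glued faces → V=27, E=55, F=30.
Check: V − E + F = 27 − 55 + 30 = 2.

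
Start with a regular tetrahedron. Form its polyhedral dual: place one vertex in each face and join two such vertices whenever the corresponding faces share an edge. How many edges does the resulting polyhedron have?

The base solid has V = 4, E = 6, F = 4.
The dual swaps V and F and preserves E: V′ = F = 4, E′ = E = 6, F′ = V = 4.

6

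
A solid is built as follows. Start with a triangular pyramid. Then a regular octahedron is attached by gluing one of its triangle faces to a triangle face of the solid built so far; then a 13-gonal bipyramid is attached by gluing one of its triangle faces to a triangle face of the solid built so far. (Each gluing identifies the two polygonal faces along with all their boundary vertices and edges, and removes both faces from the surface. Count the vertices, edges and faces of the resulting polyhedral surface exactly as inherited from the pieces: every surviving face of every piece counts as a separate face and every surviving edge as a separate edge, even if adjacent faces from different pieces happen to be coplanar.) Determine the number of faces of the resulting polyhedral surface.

A triangular pyramid: V=4, E=6, F=4.
Attach a regular octahedron (V=6, E=12, F=8) along a 3-gon: merge 3 vertices and 3 edges, delete both glued faces → V=7, E=15, F=10.
Attach a 13-gonal bipyramid (V=15, E=39, F=26) along a 3-gon: merge 3 vertices and 3 edges, delete both glued faces → V=19, E=51, F=34.
Check: V − E + F = 19 − 51 + 34 = 2.

34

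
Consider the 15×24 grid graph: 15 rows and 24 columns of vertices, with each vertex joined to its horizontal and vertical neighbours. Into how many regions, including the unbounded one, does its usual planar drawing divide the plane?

The grid has V = 15·24 = 360 vertices and E = 15·23 + 24·14 = 681 edges.
F = 2 − V + E = 2 − 360 + 681 = 323.

323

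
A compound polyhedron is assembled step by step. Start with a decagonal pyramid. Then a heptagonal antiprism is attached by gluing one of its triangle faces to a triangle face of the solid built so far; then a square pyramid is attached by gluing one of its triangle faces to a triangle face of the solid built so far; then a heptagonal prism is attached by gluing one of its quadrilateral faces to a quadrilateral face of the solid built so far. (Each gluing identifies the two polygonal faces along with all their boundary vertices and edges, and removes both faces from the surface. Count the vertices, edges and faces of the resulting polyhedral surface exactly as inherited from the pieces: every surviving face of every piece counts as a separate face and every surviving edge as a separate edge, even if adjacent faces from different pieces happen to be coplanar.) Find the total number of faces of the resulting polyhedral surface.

A decagonal pyramid: V=11, E=20, F=11.
Attach a heptagonal antiprism (V=14, E=28, F=16) along a 3-gon: merge 3 vertices and 3 edges, delete both glued faces → V=22, E=45, F=25.
Attach a square pyramid (V=5, E=8, F=5) along a 3-gon: merge 3 vertices and 3 edges, delete both glued faces → V=24, E=50, F=28.
Attach a heptagonal prism (V=14, E=21, F=9) along a 4-gon: merge 4 vertices and 4 edges, delete both glued faces → V=34, E=67, F=35.
Check: V − E + F = 34 − 67 + 35 = 2.

35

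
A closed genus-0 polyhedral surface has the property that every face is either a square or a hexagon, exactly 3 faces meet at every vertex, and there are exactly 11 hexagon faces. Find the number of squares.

Let x be the number of squares; then F = 11 + x.
Edge–face incidences: 2E = 6·11 + 4·x = 66 + 4x.
Every vertex has degree 3, so 3V = 2E.
Euler: V − E + F = 2 ⇒ (2E)/3 − E + (11 + x) = 2.
Multiply by 6: 2·(2E) − 3·(2E) + 6·(11 + x) = 12, i.e. 66 + 6x − (66 + 4x) = 12.
Collecting terms: 2x = 12, so x = 6.
Then 2E = 66 + 4·6 = 90, so E = 45, V = 2E/3 = 30, F = 11 + 6 = 17.

6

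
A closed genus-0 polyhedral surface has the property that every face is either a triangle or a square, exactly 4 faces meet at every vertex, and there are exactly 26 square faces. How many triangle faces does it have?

Let x be the number of triangles; then F = 26 + x.
Edge–face incidences: 2E = 4·26 + 3·x = 104 + 3x.
Every vertex has degree 4, so 4V = 2E.
Euler: V − E + F = 2 ⇒ (2E)/4 − E + (26 + x) = 2.
Multiply by 8: 2·(2E) − 4·(2E) + 8·(26 + x) = 16, i.e. 208 + 8x − 2·(104 + 3x) = 16.
Collecting terms: 2x = 16, so x = 8.
Then 2E = 104 + 3·8 = 128, so E = 64, V = 2E/4 = 32, F = 26 + 8 = 34.

8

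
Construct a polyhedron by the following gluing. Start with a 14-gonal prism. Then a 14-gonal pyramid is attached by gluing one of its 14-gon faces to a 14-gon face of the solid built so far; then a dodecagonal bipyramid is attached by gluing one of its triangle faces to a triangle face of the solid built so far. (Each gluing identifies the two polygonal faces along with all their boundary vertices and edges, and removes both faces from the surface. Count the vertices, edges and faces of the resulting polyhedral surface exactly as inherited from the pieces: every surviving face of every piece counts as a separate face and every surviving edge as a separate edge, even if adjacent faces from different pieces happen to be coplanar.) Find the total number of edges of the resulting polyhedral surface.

89

A 14-gonal prism: V=28, E=42, F=16.
Attach a 14-gonal pyramid (V=15, E=28, F=15) along a 14-gon: merge 14 vertices and 14 edges, delete both glued faces → V=29, E=56, F=29.
Attach a dodecagonal bipyramid (V=14, E=36, F=24) along a 3-gon: merge 3 vertices and 3 edges, delete both glued faces → V=40, E=89, F=51.
Check: V − E + F = 40 − 89 + 51 = 2.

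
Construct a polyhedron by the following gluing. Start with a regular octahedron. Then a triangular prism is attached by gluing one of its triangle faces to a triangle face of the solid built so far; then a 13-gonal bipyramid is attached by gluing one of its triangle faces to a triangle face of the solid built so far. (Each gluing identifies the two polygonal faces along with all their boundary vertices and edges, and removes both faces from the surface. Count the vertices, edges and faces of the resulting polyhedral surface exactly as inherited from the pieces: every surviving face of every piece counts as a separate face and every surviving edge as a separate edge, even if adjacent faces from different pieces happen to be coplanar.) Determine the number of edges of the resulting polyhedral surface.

54

A regular octahedron: V=6, E=12, F=8.
Attach a triangular prism (V=6, E=9, F=5) along a 3-gon: merge 3 vertices and 3 edges, delete both glued faces → V=9, E=18, F=11.
Attach a 13-gonal bipyramid (V=15, E=39, F=26) along a 3-gon: merge 3 vertices and 3 edges, delete both glued faces → V=21, E=54, F=35.
Check: V − E + F = 21 − 54 + 35 = 2.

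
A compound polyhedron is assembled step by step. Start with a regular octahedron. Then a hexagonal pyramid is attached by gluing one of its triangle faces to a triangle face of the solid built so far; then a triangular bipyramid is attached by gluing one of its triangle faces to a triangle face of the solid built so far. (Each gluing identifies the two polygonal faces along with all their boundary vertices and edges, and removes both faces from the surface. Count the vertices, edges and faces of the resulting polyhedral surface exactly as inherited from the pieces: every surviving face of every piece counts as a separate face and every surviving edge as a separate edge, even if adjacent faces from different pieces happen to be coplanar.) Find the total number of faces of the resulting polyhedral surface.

17

A regular octahedron: V=6, E=12, F=8.
Attach a hexagonal pyramid (V=7, E=12, F=7) along a 3-gon: merge 3 vertices and 3 edges, delete both glued faces → V=10, E=21, F=13.
Attach a triangular bipyramid (V=5, E=9, F=6) along a 3-gon: merge 3 vertices and 3 edges, delete both glued faces → V=12, E=27, F=17.
Check: V − E + F = 12 − 27 + 17 = 2.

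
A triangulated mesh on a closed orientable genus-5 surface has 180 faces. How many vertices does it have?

82

χ = 2 − 2·5 = -8, and every face is a triangle so 3F = 2E.
E = 3·180/2 = 270. Then V = -8 + E − F = -8 + 270 − 180 = 82.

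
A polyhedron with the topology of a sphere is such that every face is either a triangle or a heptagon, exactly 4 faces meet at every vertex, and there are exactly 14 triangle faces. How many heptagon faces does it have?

2

Let x be the number of heptagons; then F = 14 + x.
Edge–face incidences: 2E = 3·14 + 7·x = 42 + 7x.
Every vertex has degree 4, so 4V = 2E.
Euler: V − E + F = 2 ⇒ (2E)/4 − E + (14 + x) = 2.
Multiply by 8: 2·(2E) − 4·(2E) + 8·(14 + x) = 16, i.e. 112 + 8x − 2·(42 + 7x) = 16.
Collecting terms: −6x + 28 = 16, so −6x = −12, so x = 2.
Then 2E = 42 + 7·2 = 56, so E = 28, V = 2E/4 = 14, F = 14 + 2 = 16.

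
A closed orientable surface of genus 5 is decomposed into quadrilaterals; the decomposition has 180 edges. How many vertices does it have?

χ = 2 − 2·5 = -8, and every face is a square so 4F = 2E.
F = 2E/4 = 90. Then V = -8 + E − F = -8 + 180 − 90 = 82.

82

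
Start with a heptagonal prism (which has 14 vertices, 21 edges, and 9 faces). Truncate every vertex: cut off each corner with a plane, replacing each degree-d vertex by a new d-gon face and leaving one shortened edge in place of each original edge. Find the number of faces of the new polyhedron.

Truncation replaces each original edge-end by a new vertex, so V′ = 2E = 42.
Each original edge survives, and each old vertex of degree d contributes d new edges; summing degrees gives Σd = 2E, so E′ = E + 2E = 3E = 63.
Each original face survives and each original vertex becomes one new face: F′ = F + V = 23.

23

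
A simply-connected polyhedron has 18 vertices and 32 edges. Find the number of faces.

Here V − E + F = 2.
F = 2 − V + E = 2 − 18 + 32 = 16.

16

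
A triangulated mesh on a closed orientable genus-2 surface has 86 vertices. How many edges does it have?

264

χ = 2 − 2·2 = -2, and every face is a triangle so 3F = 2E.
V − E + F = -2 with E = 3F/2 gives 86 − (3/2 − 1)·F = -2, so F = 176 and E = 264.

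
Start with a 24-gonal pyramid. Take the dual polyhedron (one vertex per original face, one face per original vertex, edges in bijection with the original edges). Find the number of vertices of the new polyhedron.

25

The base solid has V = 25, E = 48, F = 25.
The dual swaps V and F and preserves E: V′ = F = 25, E′ = E = 48, F′ = V = 25.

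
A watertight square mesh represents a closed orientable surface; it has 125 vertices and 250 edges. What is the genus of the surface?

Every face is a square and each edge borders two faces, so 4F = 2·250, giving F = 125.
χ = V − E + F = 125 − 250 + 125 = 0.
For a closed orientable surface χ = 2 − 2g, so g = (2 − (0))/2 = 1.

1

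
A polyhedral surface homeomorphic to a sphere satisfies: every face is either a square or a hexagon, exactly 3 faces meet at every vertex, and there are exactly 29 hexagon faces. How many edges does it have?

99

Let x be the number of squares; then F = 29 + x.
Edge–face incidences: 2E = 6·29 + 4·x = 174 + 4x.
Every vertex has degree 3, so 3V = 2E.
Euler: V − E + F = 2 ⇒ (2E)/3 − E + (29 + x) = 2.
Multiply by 6: 2·(2E) − 3·(2E) + 6·(29 + x) = 12, i.e. 174 + 6x − (174 + 4x) = 12.
Collecting terms: 2x = 12, so x = 6.
Then 2E = 174 + 4·6 = 198, so E = 99, V = 2E/3 = 66, F = 29 + 6 = 35.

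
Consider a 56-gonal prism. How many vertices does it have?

112

A prism on an n-gon has two n-gon bases and n rectangular sides: V = 2·56 = 112, E = 3·56 = 168, F = 56 + 2 = 58.
Check: V − E + F = 112 − 168 + 58 = 2.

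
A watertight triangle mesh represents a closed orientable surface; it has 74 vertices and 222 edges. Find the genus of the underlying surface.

Every face is a triangle and each edge borders two faces, so 3F = 2·222, giving F = 148.
χ = V − E + F = 74 − 222 + 148 = 0.
For a closed orientable surface χ = 2 − 2g, so g = (2 − (0))/2 = 1.

1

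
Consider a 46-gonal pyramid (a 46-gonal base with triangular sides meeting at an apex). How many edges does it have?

92

A pyramid on an n-gon base has one n-gon and n triangles: V = 46 + 1 = 47, E = 2·46 = 92, F = 46 + 1 = 47.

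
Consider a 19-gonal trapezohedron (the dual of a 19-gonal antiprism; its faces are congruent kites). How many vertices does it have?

The n-trapezohedron (dual of the n-antiprism) has V = 2·19 + 2 = 40, E = 4·19 = 76, F = 2·19 = 38.

40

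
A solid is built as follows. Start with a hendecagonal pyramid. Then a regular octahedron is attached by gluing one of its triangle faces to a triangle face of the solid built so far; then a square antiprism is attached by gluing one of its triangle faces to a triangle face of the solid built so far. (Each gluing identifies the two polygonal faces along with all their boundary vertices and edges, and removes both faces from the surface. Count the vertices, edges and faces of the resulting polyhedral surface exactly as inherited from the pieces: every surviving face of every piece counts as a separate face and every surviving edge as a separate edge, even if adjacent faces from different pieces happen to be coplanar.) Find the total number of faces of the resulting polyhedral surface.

A hendecagonal pyramid: V=12, E=22, F=12.
Attach a regular octahedron (V=6, E=12, F=8) along a 3-gon: merge 3 vertices and 3 edges, delete both glued faces → V=15, E=31, F=18.
Attach a square antiprism (V=8, E=16, F=10) along a 3-gon: merge 3 vertices and 3 edges, delete both glued faces → V=20, E=44, F=26.
Check: V − E + F = 20 − 44 + 26 = 2.

26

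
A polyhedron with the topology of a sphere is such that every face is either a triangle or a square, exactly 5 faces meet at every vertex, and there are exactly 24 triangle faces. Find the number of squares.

2

Let x be the number of squares; then F = 24 + x.
Edge–face incidences: 2E = 3·24 + 4·x = 72 + 4x.
Every vertex has degree 5, so 5V = 2E.
Euler: V − E + F = 2 ⇒ (2E)/5 − E + (24 + x) = 2.
Multiply by 10: 2·(2E) − 5·(2E) + 10·(24 + x) = 20, i.e. 240 + 10x − 3·(72 + 4x) = 20.
Collecting terms: −2x + 24 = 20, so −2x = −4, so x = 2.
Then 2E = 72 + 4·2 = 80, so E = 40, V = 2E/5 = 16, F = 24 + 2 = 26.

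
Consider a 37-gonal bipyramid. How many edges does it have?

A bipyramid over an n-gon has 2n triangular faces and n + 2 vertices: V = 37 + 2 = 39, E = 3·37 = 111, F = 2·37 = 74.

111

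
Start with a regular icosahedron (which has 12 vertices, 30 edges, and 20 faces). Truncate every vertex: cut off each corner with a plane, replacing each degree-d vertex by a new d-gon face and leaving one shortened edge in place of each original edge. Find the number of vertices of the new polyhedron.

Truncation replaces each original edge-end by a new vertex, so V′ = 2E = 60.
Each original edge survives, and each old vertex of degree d contributes d new edges; summing degrees gives Σd = 2E, so E′ = E + 2E = 3E = 90.
Each original face survives and each original vertex becomes one new face: F′ = F + V = 32.

60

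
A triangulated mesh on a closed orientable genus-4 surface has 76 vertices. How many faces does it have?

χ = 2 − 2·4 = -6, and every face is a triangle so 3F = 2E.
V − E + F = -6 with E = 3F/2 gives 76 − (3/2 − 1)·F = -6, so F = 164 and E = 246.

164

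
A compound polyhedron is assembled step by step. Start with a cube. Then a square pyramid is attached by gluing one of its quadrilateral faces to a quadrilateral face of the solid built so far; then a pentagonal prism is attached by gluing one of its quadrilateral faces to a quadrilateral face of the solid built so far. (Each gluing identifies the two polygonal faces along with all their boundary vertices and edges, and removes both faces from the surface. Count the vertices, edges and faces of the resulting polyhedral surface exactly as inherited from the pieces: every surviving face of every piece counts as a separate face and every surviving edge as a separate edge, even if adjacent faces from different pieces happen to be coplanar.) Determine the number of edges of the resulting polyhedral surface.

A cube: V=8, E=12, F=6.
Attach a square pyramid (V=5, E=8, F=5) along a 4-gon: merge 4 vertices and 4 edges, delete both glued faces → V=9, E=16, F=9.
Attach a pentagonal prism (V=10, E=15, F=7) along a 4-gon: merge 4 vertices and 4 edges, delete both glued faces → V=15, E=27, F=14.
Check: V − E + F = 15 − 27 + 14 = 2.

27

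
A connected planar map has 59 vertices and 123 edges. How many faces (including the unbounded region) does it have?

Euler's formula for a connected plane graph: V − E + F = 2, so F = 2 − 59 + 123 = 66.

66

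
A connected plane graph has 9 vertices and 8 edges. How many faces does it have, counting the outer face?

Euler's formula for a connected plane graph: V − E + F = 2, so F = 2 − 9 + 8 = 1.

1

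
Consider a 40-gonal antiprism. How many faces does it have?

82

An antiprism on an n-gon has two n-gon caps and 2n triangles: V = 2·40 = 80, E = 4·40 = 160, F = 2·40 + 2 = 82.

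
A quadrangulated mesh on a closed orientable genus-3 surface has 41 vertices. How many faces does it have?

χ = 2 − 2·3 = -4, and every face is a square so 4F = 2E.
V − E + F = -4 with E = 4F/2 gives 41 − (4/2 − 1)·F = -4, so F = 45 and E = 90.

45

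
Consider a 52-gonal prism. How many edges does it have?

156

A prism on an n-gon has two n-gon bases and n rectangular sides: V = 2·52 = 104, E = 3·52 = 156, F = 52 + 2 = 54.
Check: V − E + F = 104 − 156 + 54 = 2.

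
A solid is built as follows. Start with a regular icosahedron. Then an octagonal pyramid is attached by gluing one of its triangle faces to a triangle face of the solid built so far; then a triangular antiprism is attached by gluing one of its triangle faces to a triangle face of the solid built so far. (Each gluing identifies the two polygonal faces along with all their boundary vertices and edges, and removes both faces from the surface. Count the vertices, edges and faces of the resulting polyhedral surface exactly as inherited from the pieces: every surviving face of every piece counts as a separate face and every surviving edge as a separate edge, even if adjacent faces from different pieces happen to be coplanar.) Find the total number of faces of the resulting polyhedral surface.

33

A regular icosahedron: V=12, E=30, F=20.
Attach an octagonal pyramid (V=9, E=16, F=9) along a 3-gon: merge 3 vertices and 3 edges, delete both glued faces → V=18, E=43, F=27.
Attach a triangular antiprism (V=6, E=12, F=8) along a 3-gon: merge 3 vertices and 3 edges, delete both glued faces → V=21, E=52, F=33.
Check: V − E + F = 21 − 52 + 33 = 2.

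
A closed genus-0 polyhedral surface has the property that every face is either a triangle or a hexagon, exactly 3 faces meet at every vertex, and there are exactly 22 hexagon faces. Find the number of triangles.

4

Let x be the number of triangles; then F = 22 + x.
Edge–face incidences: 2E = 6·22 + 3·x = 132 + 3x.
Every vertex has degree 3, so 3V = 2E.
Euler: V − E + F = 2 ⇒ (2E)/3 − E + (22 + x) = 2.
Multiply by 6: 2·(2E) − 3·(2E) + 6·(22 + x) = 12, i.e. 132 + 6x − (132 + 3x) = 12.
Collecting terms: 3x = 12, so x = 4.
Then 2E = 132 + 3·4 = 144, so E = 72, V = 2E/3 = 48, F = 22 + 4 = 26.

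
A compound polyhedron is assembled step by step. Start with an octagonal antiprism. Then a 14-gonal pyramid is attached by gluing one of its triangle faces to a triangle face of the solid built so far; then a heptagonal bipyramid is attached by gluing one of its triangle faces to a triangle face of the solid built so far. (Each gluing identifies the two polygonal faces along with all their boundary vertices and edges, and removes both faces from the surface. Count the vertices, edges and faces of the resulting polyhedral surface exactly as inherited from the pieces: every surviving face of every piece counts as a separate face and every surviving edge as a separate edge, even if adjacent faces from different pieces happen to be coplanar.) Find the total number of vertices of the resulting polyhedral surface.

An octagonal antiprism: V=16, E=32, F=18.
Attach a 14-gonal pyramid (V=15, E=28, F=15) along a 3-gon: merge 3 vertices and 3 edges, delete both glued faces → V=28, E=57, F=31.
Attach a heptagonal bipyramid (V=9, E=21, F=14) along a 3-gon: merge 3 vertices and 3 edges, delete both glued faces → V=34, E=75, F=43.
Check: V − E + F = 34 − 75 + 43 = 2.

34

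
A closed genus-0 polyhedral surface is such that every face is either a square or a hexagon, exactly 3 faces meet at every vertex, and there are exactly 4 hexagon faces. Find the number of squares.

Let x be the number of squares; then F = 4 + x.
Edge–face incidences: 2E = 6·4 + 4·x = 24 + 4x.
Every vertex has degree 3, so 3V = 2E.
Euler: V − E + F = 2 ⇒ (2E)/3 − E + (4 + x) = 2.
Multiply by 6: 2·(2E) − 3·(2E) + 6·(4 + x) = 12, i.e. 24 + 6x − (24 + 4x) = 12.
Collecting terms: 2x = 12, so x = 6.
Then 2E = 24 + 4·6 = 48, so E = 24, V = 2E/3 = 16, F = 4 + 6 = 10.

6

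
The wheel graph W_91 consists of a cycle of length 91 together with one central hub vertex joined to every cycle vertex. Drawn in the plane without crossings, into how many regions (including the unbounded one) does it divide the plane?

92

W_91 has V = 91 + 1 = 92 vertices and E = 2·91 = 182 edges.
By Euler's formula F = 2 − V + E = 2 − 92 + 182 = 92.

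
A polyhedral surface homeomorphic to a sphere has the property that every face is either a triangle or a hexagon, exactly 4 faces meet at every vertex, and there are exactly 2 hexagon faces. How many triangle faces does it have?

Let x be the number of triangles; then F = 2 + x.
Edge–face incidences: 2E = 6·2 + 3·x = 12 + 3x.
Every vertex has degree 4, so 4V = 2E.
Euler: V − E + F = 2 ⇒ (2E)/4 − E + (2 + x) = 2.
Multiply by 8: 2·(2E) − 4·(2E) + 8·(2 + x) = 16, i.e. 16 + 8x − 2·(12 + 3x) = 16.
Collecting terms: 2x − 8 = 16, so 2x = 24, so x = 12.
Then 2E = 12 + 3·12 = 48, so E = 24, V = 2E/4 = 12, F = 2 + 12 = 14.

12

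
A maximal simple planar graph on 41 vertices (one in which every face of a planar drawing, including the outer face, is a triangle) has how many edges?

In a plane triangulation 3F = 2E and V − E + F = 2, so E = 3V − 6 = 3·41 − 6 = 117.

117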